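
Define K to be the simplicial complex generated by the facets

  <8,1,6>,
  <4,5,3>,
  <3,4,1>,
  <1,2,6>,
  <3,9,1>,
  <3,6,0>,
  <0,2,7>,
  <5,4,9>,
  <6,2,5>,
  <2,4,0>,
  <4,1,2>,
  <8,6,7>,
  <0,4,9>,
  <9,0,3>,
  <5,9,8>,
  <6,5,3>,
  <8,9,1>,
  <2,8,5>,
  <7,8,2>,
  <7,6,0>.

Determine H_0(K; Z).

H_0 = Z.

Order the vertices as 0 < 1 < 2 < 3 < 4 < 5 < 6 < 7 < 8 < 9. Listing each simplex with vertices in this order, K has dimension 2 with simplices:

  0-simplices (10): [0], [1], [2], [3], [4], [5], [6], [7], [8], [9]
  1-simplices (30): (30 of them)
  2-simplices (20): (20 of them)

giving chain groups C_0 ≅ Z^10, C_1 ≅ Z^30, C_2 ≅ Z^20.

∂_1: C_1 → C_0 maps an edge to its endpoints' difference, ∂[p,q] = q − p.
The resulting 10×30 matrix has rank 9, and its Smith normal form has invariant factors (1,1,1,1,1,1,1,1,1).

∂_2: C_2 → C_1 maps a triangle to the signed sum of its edges. For instance
  ∂[6,7,8] = [7,8] − [6,8] + [6,7],
  ∂[3,5,6] = [5,6] − [3,6] + [3,5].
The resulting 30×20 matrix has rank 20, and its Smith normal form has invariant factors (1,1,1,1,1,1,1,1,1,1,1,1,1,1,1,1,1,1,1,2).

Reading off H_k = ker ∂_k / im ∂_{k+1}:

  H_0: rank C_0 − rank ∂_1 = 10 − 9 = 1, and the invariant factors of ∂_1 are all 1, so H_0 = Z.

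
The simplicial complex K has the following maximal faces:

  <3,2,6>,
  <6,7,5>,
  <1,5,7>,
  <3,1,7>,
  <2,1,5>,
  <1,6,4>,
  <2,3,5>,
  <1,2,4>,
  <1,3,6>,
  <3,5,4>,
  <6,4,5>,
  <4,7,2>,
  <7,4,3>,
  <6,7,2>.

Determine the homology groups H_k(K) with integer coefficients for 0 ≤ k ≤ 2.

H_0 = Z,  H_1 = Z^2,  H_2 = Z.

Fix the vertex order 1 < 2 < 3 < 4 < 5 < 6 < 7 and write every simplex with vertices in increasing order. Then dim K = 2 and the simplices of K are:

  0-simplices (7): [1], [2], [3], [4], [5], [6], [7]
  1-simplices (21): [1,2], [1,3], [1,4], [1,5], [1,6], [1,7], [2,3], [2,4], [2,5], [2,6], [2,7], [3,4], [3,5], [3,6], [3,7], [4,5], [4,6], [4,7], [5,6], [5,7], [6,7]
  2-simplices (14): [1,2,4], [1,2,5], [1,3,6], [1,3,7], [1,4,6], [1,5,7], [2,3,5], [2,3,6], [2,4,7], [2,6,7], [3,4,5], [3,4,7], [4,5,6], [5,6,7]

Hence C_0 ≅ Z^7, C_1 ≅ Z^21, C_2 ≅ Z^14.

The boundary map ∂_1: C_1 → C_0 maps an edge to its endpoints' difference, ∂[p,q] = q − p.
This gives a 7×21 integer matrix of rank 6; reducing to Smith normal form yields diagonal entries (1,1,1,1,1,1).

Boundary ∂_2: C_2 → C_1 sends each 2-simplex [p,q,r] to [q,r] − [p,r] + [p,q]. For instance
  ∂[4,5,6] = [5,6] − [4,6] + [4,5],
  ∂[1,5,7] = [5,7] − [1,7] + [1,5].
As a 21×14 matrix over Z this has rank 13, with invariant factors (1,1,1,1,1,1,1,1,1,1,1,1,1).

Now H_k = ker ∂_k / im ∂_{k+1}, so:

  H_0: rank C_0 − rank ∂_1 = 7 − 6 = 1, and the invariant factors of ∂_1 are all 1, so H_0 ≅ Z.
  H_1: rank ker ∂_1 − rank ∂_2 = (21 − 6) − 13 = 2, and the invariant factors of ∂_2 are all 1, so H_1 ≅ Z^2.
  H_2: rank ker ∂_2 − rank ∂_3 = (14 − 13) − 0 = 1, and there is no ∂_3, so H_2 ≅ Z.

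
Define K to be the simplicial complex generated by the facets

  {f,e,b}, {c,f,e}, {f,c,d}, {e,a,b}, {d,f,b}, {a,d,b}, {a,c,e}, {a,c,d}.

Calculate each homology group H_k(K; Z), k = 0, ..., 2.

Take the total order a < b < c < d < e < f on the vertex set. Then K (dimension 2) consists of the simplices:

  0-simplices (6): a, b, c, d, e, f
  1-simplices (12): ab, ac, ad, ae, bd, be, bf, cd, ce, cf, df, ef
  2-simplices (8): abd, abe, acd, ace, bdf, bef, cdf, cef

so the chain groups are C_0 ≅ Z^6, C_1 ≅ Z^12, C_2 ≅ Z^8.

Boundary ∂_1: C_1 → C_0 sends each edge [p,q] (with p < q) to q − p. For instance
  ∂ef = f − e.
The resulting 6×12 matrix has rank 5, and its Smith normal form has invariant factors (1,1,1,1,1).

Boundary ∂_2: C_2 → C_1 acts by ∂[p,q,r] = [q,r] − [p,r] + [p,q]. For instance
  ∂bef = ef − bf + be,
  ∂bdf = df − bf + bd.
This gives a 12×8 integer matrix of rank 7; reducing to Smith normal form yields diagonal entries (1,1,1,1,1,1,1).

Reading off H_k = ker ∂_k / im ∂_{k+1}:

  H_0: rank C_0 − rank ∂_1 = 6 − 5 = 1, and the invariant factors of ∂_1 are all 1, so H_0 = Z.
  H_1: rank ker ∂_1 − rank ∂_2 = (12 − 5) − 7 = 0, and the invariant factors of ∂_2 are all 1, so H_1 = 0.
  H_2: rank ker ∂_2 − rank ∂_3 = (8 − 7) − 0 = 1, and there is no ∂_3, so H_2 = Z.

H_0 = Z,  H_1 = 0,  H_2 = Z.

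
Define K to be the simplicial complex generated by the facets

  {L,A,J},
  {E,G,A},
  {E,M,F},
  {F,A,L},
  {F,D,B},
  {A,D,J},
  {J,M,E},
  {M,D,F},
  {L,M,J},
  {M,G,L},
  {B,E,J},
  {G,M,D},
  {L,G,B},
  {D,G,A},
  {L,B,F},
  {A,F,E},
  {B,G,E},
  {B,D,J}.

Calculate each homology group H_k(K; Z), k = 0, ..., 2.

H_0 = Z,  H_1 = Z^2,  H_2 = Z.

Fix the vertex order A < B < D < E < F < G < J < L < M and write every simplex with vertices in increasing order. Then dim K = 2 and the simplices of K are:

  0-simplices (9): A, B, D, E, F, G, J, L, M
  1-simplices (27): AD, AE, AF, AG, AJ, AL, BD, BE, BF, BG, BJ, BL, DF, DG, DJ, DM, EF, EG, EJ, EM, FL, FM, GL, GM, JL, JM, LM
  2-simplices (18): ADG, ADJ, AEF, AEG, AFL, AJL, BDF, BDJ, BEG, BEJ, BFL, BGL, DFM, DGM, EFM, EJM, GLM, JLM

Hence C_0 ≅ Z^9, C_1 ≅ Z^27, C_2 ≅ Z^18.

The boundary map ∂_1: C_1 → C_0 is given by ∂[p,q] = [q] − [p]. For instance
  ∂JL = L − J.
The resulting 9×27 matrix has rank 8, and its Smith normal form has invariant factors (1,1,1,1,1,1,1,1).

Boundary ∂_2: C_2 → C_1 maps a triangle to the signed sum of its edges. For instance
  ∂DFM = FM − DM + DF,
  ∂BDF = DF − BF + BD.
The resulting 27×18 matrix has rank 17, and its Smith normal form has invariant factors (1,1,1,1,1,1,1,1,1,1,1,1,1,1,1,1,1).

From H_k ≅ ker(∂_k) / im(∂_{k+1}) we obtain:

  H_0: rank C_0 − rank ∂_1 = 9 − 8 = 1, and the invariant factors of ∂_1 are all 1, so H_0 ≅ Z.
  H_1: rank ker ∂_1 − rank ∂_2 = (27 − 8) − 17 = 2, and the invariant factors of ∂_2 are all 1, so H_1 ≅ Z^2.
  H_2: rank ker ∂_2 − rank ∂_3 = (18 − 17) − 0 = 1, and there is no ∂_3, so H_2 ≅ Z.

As a check, the Euler characteristic is 9 − 27 + 18 = 0, which agrees with 1 − 2 + 1 = 0.
(K is a triangulation of the torus T^2.)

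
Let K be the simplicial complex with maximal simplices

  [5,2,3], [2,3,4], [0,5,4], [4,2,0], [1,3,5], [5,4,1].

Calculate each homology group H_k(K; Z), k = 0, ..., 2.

K has 6 vertices, 12 edges, 6 triangles.
rank ∂_0 = 0, rank ∂_1 = 5 ⇒ b_0 = 6 − 0 − 5 = 1; all invariant factors of ∂_1 are 1 so no torsion. So H_0 = Z.
rank ∂_1 = 5, rank ∂_2 = 6 ⇒ b_1 = 12 − 5 − 6 = 1; all invariant factors of ∂_2 are 1 so no torsion. So H_1 = Z.
rank ∂_2 = 6, rank ∂_3 = 0 ⇒ b_2 = 6 − 6 − 0 = 0. So H_2 = 0.

H_0 ≅ Z,  H_1 ≅ Z,  H_2 = 0.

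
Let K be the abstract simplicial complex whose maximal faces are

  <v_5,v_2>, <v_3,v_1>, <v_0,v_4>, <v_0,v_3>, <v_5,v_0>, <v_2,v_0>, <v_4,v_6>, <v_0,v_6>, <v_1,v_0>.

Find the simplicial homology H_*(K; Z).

Take the total order v_0 < v_1 < v_2 < v_3 < v_4 < v_5 < v_6 on the vertex set. Then K (dimension 1) consists of the simplices:

  0-simplices (7): [v_0], [v_1], [v_2], [v_3], [v_4], [v_5], [v_6]
  1-simplices (9): [v_0,v_1], [v_0,v_2], [v_0,v_3], [v_0,v_4], [v_0,v_5], [v_0,v_6], [v_1,v_3], [v_2,v_5], [v_4,v_6]

giving chain groups C_0 ≅ Z^7, C_1 ≅ Z^9.

The boundary map ∂_1: C_1 → C_0 maps an edge to its endpoints' difference, ∂[p,q] = q − p. For instance
  ∂[v_0,v_6] = [v_6] − [v_0].
As a 7×9 matrix over Z this has rank 6, with invariant factors (1,1,1,1,1,1).

From H_k ≅ ker(∂_k) / im(∂_{k+1}) we obtain:

  H_0: rank C_0 − rank ∂_1 = 7 − 6 = 1, and the invariant factors of ∂_1 are all 1, so H_0 ≅ Z.
  H_1: rank ker ∂_1 − rank ∂_2 = (9 − 6) − 0 = 3, and there is no ∂_2, so H_1 ≅ Z^3.

(K is a triangulation of a wedge of 3 circles.)

H_0 ≅ Z,  H_1 ≅ Z^3.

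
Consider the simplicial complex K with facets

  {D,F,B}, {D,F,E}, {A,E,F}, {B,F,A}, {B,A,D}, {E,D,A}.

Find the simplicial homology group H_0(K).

H_0 = Z.

Take the total order A < B < D < E < F on the vertex set. Then K (dimension 2) consists of the simplices:

  0-simplices (5): A, B, D, E, F
  1-simplices (9): AB, AD, AE, AF, BD, BF, DE, DF, EF
  2-simplices (6): ABD, ABF, ADE, AEF, BDF, DEF

Hence C_0 ≅ Z^5, C_1 ≅ Z^9, C_2 ≅ Z^6.

Boundary ∂_1: C_1 → C_0 is given by ∂[p,q] = [q] − [p].
This gives a 5×9 integer matrix of rank 4; reducing to Smith normal form yields diagonal entries (1,1,1,1).

∂_2: C_2 → C_1 maps a triangle to the signed sum of its edges. For instance
  ∂ABF = BF − AF + AB,
  ∂DEF = EF − DF + DE.
The resulting 9×6 matrix has rank 5, and its Smith normal form has invariant factors (1,1,1,1,1).

Computing H_k = (kernel of ∂_k) / (image of ∂_{k+1}):

  H_0: rank C_0 − rank ∂_1 = 5 − 4 = 1, and the invariant factors of ∂_1 are all 1, so H_0 ≅ Z.

(K is a triangulation of the 2-sphere S^2.)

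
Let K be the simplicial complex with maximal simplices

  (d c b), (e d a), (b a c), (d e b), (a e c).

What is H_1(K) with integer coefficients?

H_1 ≅ Z.

K has 5 vertices, 10 edges, 5 triangles.
rank ∂_1 = 4, rank ∂_2 = 5 ⇒ b_1 = 10 − 4 − 5 = 1; all invariant factors of ∂_2 are 1 so no torsion. So H_1 ≅ Z.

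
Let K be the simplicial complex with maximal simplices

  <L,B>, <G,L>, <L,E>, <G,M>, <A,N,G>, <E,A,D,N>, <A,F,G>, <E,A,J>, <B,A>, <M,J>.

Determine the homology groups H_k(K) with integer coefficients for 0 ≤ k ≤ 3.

H_0 ≅ Z,  H_1 ≅ Z^3,  H_2 = 0,  H_3 = 0.

Fix the vertex order A < B < D < E < F < G < J < L < M < N and write every simplex with vertices in increasing order. Then dim K = 3 and the simplices of K are:

  0-simplices (10): A, B, D, E, F, G, J, L, M, N
  1-simplices (18): AB, AD, AE, AF, AG, AJ, AN, BL, DE, DN, EJ, EL, EN, FG, GL, GM, GN, JM
  2-simplices (7): ADE, ADN, AEJ, AEN, AFG, AGN, DEN
  3-simplices (1): ADEN

Hence C_0 ≅ Z^10, C_1 ≅ Z^18, C_2 ≅ Z^7, C_3 ≅ Z^1.

Boundary ∂_1: C_1 → C_0 sends each edge [p,q] (with p < q) to q − p. For instance
  ∂AG = G − A.
This gives a 10×18 integer matrix of rank 9; reducing to Smith normal form yields diagonal entries (1,1,1,1,1,1,1,1,1).

∂_2: C_2 → C_1 sends each 2-simplex [p,q,r] to [q,r] − [p,r] + [p,q]. For instance
  ∂AEJ = EJ − AJ + AE,
  ∂AGN = GN − AN + AG.
The resulting 18×7 matrix has rank 6, and its Smith normal form has invariant factors (1,1,1,1,1,1).

∂_3: C_3 → C_2 sends each 3-simplex σ to the alternating sum Σ_i (−1)^i (σ with its i-th vertex removed). For instance
  ∂ADEN = DEN − AEN + ADN − ADE.
This gives a 7×1 integer matrix of rank 1; reducing to Smith normal form yields diagonal entries (1).

From H_k ≅ ker(∂_k) / im(∂_{k+1}) we obtain:

  H_0: rank C_0 − rank ∂_1 = 10 − 9 = 1, and the invariant factors of ∂_1 are all 1, so H_0 = Z.
  H_1: rank ker ∂_1 − rank ∂_2 = (18 − 9) − 6 = 3, and the invariant factors of ∂_2 are all 1, so H_1 = Z^3.
  H_2: rank ker ∂_2 − rank ∂_3 = (7 − 6) − 1 = 0, and the invariant factors of ∂_3 are all 1, so H_2 = 0.
  H_3: rank ker ∂_3 − rank ∂_4 = (1 − 1) − 0 = 0, and there is no ∂_4, so H_3 = 0.

As a check, the Euler characteristic is 10 − 18 + 7 − 1 = -2, which agrees with 1 − 3 + 0 − 0 = -2.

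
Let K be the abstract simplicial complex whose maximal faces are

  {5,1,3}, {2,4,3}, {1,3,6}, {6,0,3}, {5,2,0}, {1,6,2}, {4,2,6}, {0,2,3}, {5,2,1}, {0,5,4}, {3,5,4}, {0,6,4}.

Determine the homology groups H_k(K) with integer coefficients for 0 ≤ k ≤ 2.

We work with the vertex ordering 0 < 1 < 2 < 3 < 4 < 5 < 6. The simplices of K, each written with vertices in increasing order, are:

  0-simplices (7): [0], [1], [2], [3], [4], [5], [6]
  1-simplices (18): [0,2], [0,3], [0,4], [0,5], [0,6], [1,2], [1,3], [1,5], [1,6], [2,3], [2,4], [2,5], [2,6], [3,4], [3,5], [3,6], [4,5], [4,6]
  2-simplices (12): [0,2,3], [0,2,5], [0,3,6], [0,4,5], [0,4,6], [1,2,5], [1,2,6], [1,3,5], [1,3,6], [2,3,4], [2,4,6], [3,4,5]

giving chain groups C_0 ≅ Z^7, C_1 ≅ Z^18, C_2 ≅ Z^12.

∂_1: C_1 → C_0 is given by ∂[p,q] = [q] − [p].
The resulting 7×18 matrix has rank 6, and its Smith normal form has invariant factors (1,1,1,1,1,1).

Boundary ∂_2: C_2 → C_1 maps a triangle to the signed sum of its edges. For instance
  ∂[0,2,3] = [2,3] − [0,3] + [0,2],
  ∂[2,4,6] = [4,6] − [2,6] + [2,4].
The resulting 18×12 matrix has rank 12, and its Smith normal form has invariant factors (1,1,1,1,1,1,1,1,1,1,1,2).

Computing H_k = (kernel of ∂_k) / (image of ∂_{k+1}):

  H_0: rank C_0 − rank ∂_1 = 7 − 6 = 1, and the invariant factors of ∂_1 are all 1, so H_0 ≅ Z.
  H_1: rank ker ∂_1 − rank ∂_2 = (18 − 6) − 12 = 0, and ∂_2 has invariant factor 2 > 1, so H_1 ≅ Z/2.
  H_2: rank ker ∂_2 − rank ∂_3 = (12 − 12) − 0 = 0, and there is no ∂_3, so H_2 ≅ 0.

(K is a triangulation of the real projective plane RP^2.)

H_0 = Z,  H_1 = Z/2,  H_2 = 0.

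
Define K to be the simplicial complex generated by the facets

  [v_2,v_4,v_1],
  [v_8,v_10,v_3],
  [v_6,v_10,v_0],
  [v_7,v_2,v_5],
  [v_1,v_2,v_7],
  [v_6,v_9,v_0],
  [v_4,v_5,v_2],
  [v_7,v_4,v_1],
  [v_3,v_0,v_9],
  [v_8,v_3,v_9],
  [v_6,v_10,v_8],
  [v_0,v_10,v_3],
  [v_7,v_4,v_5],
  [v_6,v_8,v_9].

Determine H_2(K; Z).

H_2 = Z^2.

We work with the vertex ordering v_0 < v_1 < v_2 < v_3 < v_4 < v_5 < v_6 < v_7 < v_8 < v_9 < v_10. The simplices of K, each written with vertices in increasing order, are:

  0-simplices (11): [v_0], [v_1], [v_2], [v_3], [v_4], [v_5], [v_6], [v_7], [v_8], [v_9], [v_10]
  1-simplices (21): (21 of them)
  2-simplices (14): (14 of them)

Hence C_0 ≅ Z^11, C_1 ≅ Z^21, C_2 ≅ Z^14.

∂_1: C_1 → C_0 sends each edge [p,q] (with p < q) to q − p. For instance
  ∂[v_0,v_3] = [v_3] − [v_0].
The 11×21 boundary matrix has rank 9 and Smith normal form diag(1,1,1,1,1,1,1,1,1).

The boundary map ∂_2: C_2 → C_1 acts by ∂[p,q,r] = [q,r] − [p,r] + [p,q]. For instance
  ∂[v_3,v_8,v_10] = [v_8,v_10] − [v_3,v_10] + [v_3,v_8],
  ∂[v_1,v_4,v_7] = [v_4,v_7] − [v_1,v_7] + [v_1,v_4].
The resulting 21×14 matrix has rank 12, and its Smith normal form has invariant factors (1,1,1,1,1,1,1,1,1,1,1,1).

From H_k ≅ ker(∂_k) / im(∂_{k+1}) we obtain:

  H_2: rank ker ∂_2 − rank ∂_3 = (14 − 12) − 0 = 2, and there is no ∂_3, so H_2 = Z^2.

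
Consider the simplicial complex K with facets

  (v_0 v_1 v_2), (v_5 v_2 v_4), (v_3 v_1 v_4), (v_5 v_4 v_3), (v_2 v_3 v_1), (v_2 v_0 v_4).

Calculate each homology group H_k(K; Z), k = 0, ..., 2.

H_0 = Z,  H_1 = Z,  H_2 = 0.

K has 6 vertices, 12 edges, 6 triangles.
rank ∂_0 = 0, rank ∂_1 = 5 ⇒ b_0 = 6 − 0 − 5 = 1; all invariant factors of ∂_1 are 1 so no torsion. So H_0 = Z.
rank ∂_1 = 5, rank ∂_2 = 6 ⇒ b_1 = 12 − 5 − 6 = 1; all invariant factors of ∂_2 are 1 so no torsion. So H_1 = Z.
rank ∂_2 = 6, rank ∂_3 = 0 ⇒ b_2 = 6 − 6 − 0 = 0. So H_2 = 0.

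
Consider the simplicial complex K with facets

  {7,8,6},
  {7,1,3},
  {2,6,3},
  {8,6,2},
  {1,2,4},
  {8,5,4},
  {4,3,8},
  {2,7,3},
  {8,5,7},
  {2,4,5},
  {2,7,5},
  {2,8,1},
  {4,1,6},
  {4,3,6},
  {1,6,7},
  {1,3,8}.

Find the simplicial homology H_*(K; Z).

H_0 = Z,  H_1 = Z^2,  H_2 = Z.

We work with the vertex ordering 1 < 2 < 3 < 4 < 5 < 6 < 7 < 8. The simplices of K, each written with vertices in increasing order, are:

  0-simplices (8): [1], [2], [3], [4], [5], [6], [7], [8]
  1-simplices (24): (24 of them)
  2-simplices (16): [1,2,4], [1,2,8], [1,3,7], [1,3,8], [1,4,6], [1,6,7], [2,3,6], [2,3,7], [2,4,5], [2,5,7], [2,6,8], [3,4,6], [3,4,8], [4,5,8], [5,7,8], [6,7,8]

Hence C_0 ≅ Z^8, C_1 ≅ Z^24, C_2 ≅ Z^16.

The boundary map ∂_1: C_1 → C_0 sends each edge [p,q] (with p < q) to q − p. For instance
  ∂[1,3] = [3] − [1].
The resulting 8×24 matrix has rank 7, and its Smith normal form has invariant factors (1,1,1,1,1,1,1).

The boundary map ∂_2: C_2 → C_1 maps a triangle to the signed sum of its edges. For instance
  ∂[1,3,8] = [3,8] − [1,8] + [1,3],
  ∂[4,5,8] = [5,8] − [4,8] + [4,5].
This gives a 24×16 integer matrix of rank 15; reducing to Smith normal form yields diagonal entries (1,1,1,1,1,1,1,1,1,1,1,1,1,1,1).

Now H_k = ker ∂_k / im ∂_{k+1}, so:

  H_0: rank C_0 − rank ∂_1 = 8 − 7 = 1, and the invariant factors of ∂_1 are all 1, so H_0 ≅ Z.
  H_1: rank ker ∂_1 − rank ∂_2 = (24 − 7) − 15 = 2, and the invariant factors of ∂_2 are all 1, so H_1 ≅ Z^2.
  H_2: rank ker ∂_2 − rank ∂_3 = (16 − 15) − 0 = 1, and there is no ∂_3, so H_2 ≅ Z.

As a check, the Euler characteristic is 8 − 24 + 16 = 0, which agrees with 1 − 2 + 1 = 0.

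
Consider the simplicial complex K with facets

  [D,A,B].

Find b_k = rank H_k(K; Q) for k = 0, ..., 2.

We work with the vertex ordering A < B < D. The simplices of K, each written with vertices in increasing order, are:

  0-simplices (3): A, B, D
  1-simplices (3): AB, AD, BD
  2-simplices (1): ABD

Hence C_0 ≅ Z^3, C_1 ≅ Z^3, C_2 ≅ Z^1.

Boundary ∂_1: C_1 → C_0 sends each edge [p,q] (with p < q) to q − p. For instance
  ∂BD = D − B.
As a 3×3 matrix over Z this has rank 2, with invariant factors (1,1).

The boundary map ∂_2: C_2 → C_1 acts by ∂[p,q,r] = [q,r] − [p,r] + [p,q]. For instance
  ∂ABD = BD − AD + AB.
The resulting 3×1 matrix has rank 1, and its Smith normal form has invariant factors (1).

From H_k ≅ ker(∂_k) / im(∂_{k+1}) we obtain:

  H_0: rank C_0 − rank ∂_1 = 3 − 2 = 1, and the invariant factors of ∂_1 are all 1, so H_0 = Z.
  H_1: rank ker ∂_1 − rank ∂_2 = (3 − 2) − 1 = 0, and the invariant factors of ∂_2 are all 1, so H_1 = 0.
  H_2: rank ker ∂_2 − rank ∂_3 = (1 − 1) − 0 = 0, and there is no ∂_3, so H_2 = 0.

As a check, the Euler characteristic is 3 − 3 + 1 = 1, which agrees with 1 − 0 + 0 = 1.
(K is a triangulation of the 2-simplex.)

Hence the Betti numbers are b_0 = 1, b_1 = 0, b_2 = 0.

b_0 = 1, b_1 = 0, b_2 = 0.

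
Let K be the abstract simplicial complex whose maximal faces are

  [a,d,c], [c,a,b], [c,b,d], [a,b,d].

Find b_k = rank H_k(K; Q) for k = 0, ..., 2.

b_0 = 1, b_1 = 0, b_2 = 1.

Order the vertices as a < b < c < d. Listing each simplex with vertices in this order, K has dimension 2 with simplices:

  0-simplices (4): a, b, c, d
  1-simplices (6): ab, ac, ad, bc, bd, cd
  2-simplices (4): abc, abd, acd, bcd

Hence C_0 ≅ Z^4, C_1 ≅ Z^6, C_2 ≅ Z^4.

Boundary ∂_1: C_1 → C_0 is given by ∂[p,q] = [q] − [p].
The resulting 4×6 matrix has rank 3, and its Smith normal form has invariant factors (1,1,1).

∂_2: C_2 → C_1 maps a triangle to the signed sum of its edges. For instance
  ∂abd = bd − ad + ab,
  ∂bcd = cd − bd + bc.
As a 6×4 matrix over Z this has rank 3, with invariant factors (1,1,1).

Reading off H_k = ker ∂_k / im ∂_{k+1}:

  H_0: rank C_0 − rank ∂_1 = 4 − 3 = 1, and the invariant factors of ∂_1 are all 1, so H_0 = Z.
  H_1: rank ker ∂_1 − rank ∂_2 = (6 − 3) − 3 = 0, and the invariant factors of ∂_2 are all 1, so H_1 = 0.
  H_2: rank ker ∂_2 − rank ∂_3 = (4 − 3) − 0 = 1, and there is no ∂_3, so H_2 = Z.

Hence the Betti numbers are b_0 = 1, b_1 = 0, b_2 = 1.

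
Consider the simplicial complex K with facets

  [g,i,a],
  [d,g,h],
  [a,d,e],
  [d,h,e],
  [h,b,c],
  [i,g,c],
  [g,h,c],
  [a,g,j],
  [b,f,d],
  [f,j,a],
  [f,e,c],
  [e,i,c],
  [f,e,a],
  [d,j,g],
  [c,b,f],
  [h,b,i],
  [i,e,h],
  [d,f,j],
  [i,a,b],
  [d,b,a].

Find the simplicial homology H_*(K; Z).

H_0 = Z,  H_1 = Z × Z/2,  H_2 = 0.

Take the total order a < b < c < d < e < f < g < h < i < j on the vertex set. Then K (dimension 2) consists of the simplices:

  0-simplices (10): a, b, c, d, e, f, g, h, i, j
  1-simplices (30): ab, ad, ae, af, ag, ai, aj, bc, bd, bf, bh, bi, ce, cf, cg, ch, ci, de, df, dg, dh, dj, ef, eh, ei, fj, gh, gi, gj, hi
  2-simplices (20): abd, abi, ade, aef, afj, agi, agj, bcf, bch, bdf, bhi, cef, cei, cgh, cgi, deh, dfj, dgh, dgj, ehi

Hence C_0 ≅ Z^10, C_1 ≅ Z^30, C_2 ≅ Z^20.

Boundary ∂_1: C_1 → C_0 is given by ∂[p,q] = [q] − [p].
This gives a 10×30 integer matrix of rank 9; reducing to Smith normal form yields diagonal entries (1,1,1,1,1,1,1,1,1).

∂_2: C_2 → C_1 maps a triangle to the signed sum of its edges. For instance
  ∂cef = ef − cf + ce,
  ∂ade = de − ae + ad.
As a 30×20 matrix over Z this has rank 20, with invariant factors (1,1,1,1,1,1,1,1,1,1,1,1,1,1,1,1,1,1,1,2).

Now H_k = ker ∂_k / im ∂_{k+1}, so:

  H_0: rank C_0 − rank ∂_1 = 10 − 9 = 1, and the invariant factors of ∂_1 are all 1, so H_0 = Z.
  H_1: rank ker ∂_1 − rank ∂_2 = (30 − 9) − 20 = 1, and ∂_2 has invariant factor 2 > 1, so H_1 = Z × Z/2.
  H_2: rank ker ∂_2 − rank ∂_3 = (20 − 20) − 0 = 0, and there is no ∂_3, so H_2 = 0.

(K is a triangulation of the Klein bottle.)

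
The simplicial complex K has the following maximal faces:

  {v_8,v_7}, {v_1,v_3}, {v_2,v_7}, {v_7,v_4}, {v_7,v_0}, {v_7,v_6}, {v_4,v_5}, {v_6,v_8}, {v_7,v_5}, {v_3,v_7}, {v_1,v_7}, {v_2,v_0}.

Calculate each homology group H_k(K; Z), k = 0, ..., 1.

Take the total order v_0 < v_1 < v_2 < v_3 < v_4 < v_5 < v_6 < v_7 < v_8 on the vertex set. Then K (dimension 1) consists of the simplices:

  0-simplices (9): [v_0], [v_1], [v_2], [v_3], [v_4], [v_5], [v_6], [v_7], [v_8]
  1-simplices (12): [v_0,v_2], [v_0,v_7], [v_1,v_3], [v_1,v_7], [v_2,v_7], [v_3,v_7], [v_4,v_5], [v_4,v_7], [v_5,v_7], [v_6,v_7], [v_6,v_8], [v_7,v_8]

Hence C_0 ≅ Z^9, C_1 ≅ Z^12.

Boundary ∂_1: C_1 → C_0 is given by ∂[p,q] = [q] − [p].
This gives a 9×12 integer matrix of rank 8; reducing to Smith normal form yields diagonal entries (1,1,1,1,1,1,1,1).

Reading off H_k = ker ∂_k / im ∂_{k+1}:

  H_0: rank C_0 − rank ∂_1 = 9 − 8 = 1, and the invariant factors of ∂_1 are all 1, so H_0 ≅ Z.
  H_1: rank ker ∂_1 − rank ∂_2 = (12 − 8) − 0 = 4, and there is no ∂_2, so H_1 ≅ Z^4.

(K is a triangulation of a wedge of 4 circles.)

H_0 ≅ Z,  H_1 ≅ Z^4.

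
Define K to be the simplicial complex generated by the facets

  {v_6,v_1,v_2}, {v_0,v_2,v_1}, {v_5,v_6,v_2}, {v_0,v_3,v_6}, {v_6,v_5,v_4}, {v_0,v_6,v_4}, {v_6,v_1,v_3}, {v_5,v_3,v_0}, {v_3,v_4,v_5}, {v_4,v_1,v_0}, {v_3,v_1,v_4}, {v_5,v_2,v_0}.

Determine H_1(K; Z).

K has 7 vertices, 18 edges, 12 triangles.
rank ∂_1 = 6, rank ∂_2 = 12 ⇒ b_1 = 18 − 6 − 12 = 0; ∂_2 has invariant factor(s) [2] giving torsion. So H_1 = Z/2Z.

H_1 ≅ Z/2Z.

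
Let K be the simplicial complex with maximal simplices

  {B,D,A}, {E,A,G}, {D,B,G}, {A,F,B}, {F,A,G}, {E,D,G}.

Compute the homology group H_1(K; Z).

We work with the vertex ordering A < B < D < E < F < G. The simplices of K, each written with vertices in increasing order, are:

  0-simplices (6): A, B, D, E, F, G
  1-simplices (12): AB, AD, AE, AF, AG, BD, BF, BG, DE, DG, EG, FG
  2-simplices (6): ABD, ABF, AEG, AFG, BDG, DEG

so the chain groups are C_0 ≅ Z^6, C_1 ≅ Z^12, C_2 ≅ Z^6.

∂_1: C_1 → C_0 maps an edge to its endpoints' difference, ∂[p,q] = q − p.
The resulting 6×12 matrix has rank 5, and its Smith normal form has invariant factors (1,1,1,1,1).

The boundary map ∂_2: C_2 → C_1 maps a triangle to the signed sum of its edges. For instance
  ∂ABD = BD − AD + AB,
  ∂BDG = DG − BG + BD.
As a 12×6 matrix over Z this has rank 6, with invariant factors (1,1,1,1,1,1).

Reading off H_k = ker ∂_k / im ∂_{k+1}:

  H_1: rank ker ∂_1 − rank ∂_2 = (12 − 5) − 6 = 1, and the invariant factors of ∂_2 are all 1, so H_1 = Z.

(K is a triangulation of the cylinder S^1 x I.)

H_1 ≅ Z.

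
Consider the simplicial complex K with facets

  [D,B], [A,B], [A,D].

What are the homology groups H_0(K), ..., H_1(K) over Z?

H_0 ≅ Z,  H_1 ≅ Z.

Take the total order A < B < D on the vertex set. Then K (dimension 1) consists of the simplices:

  0-simplices (3): A, B, D
  1-simplices (3): AB, AD, BD

so the chain groups are C_0 ≅ Z^3, C_1 ≅ Z^3.

Boundary ∂_1: C_1 → C_0 is given by ∂[p,q] = [q] − [p]. For instance
  ∂BD = D − B.
The resulting 3×3 matrix has rank 2, and its Smith normal form has invariant factors (1,1).

From H_k ≅ ker(∂_k) / im(∂_{k+1}) we obtain:

  H_0: rank C_0 − rank ∂_1 = 3 − 2 = 1, and the invariant factors of ∂_1 are all 1, so H_0 ≅ Z.
  H_1: rank ker ∂_1 − rank ∂_2 = (3 − 2) − 0 = 1, and there is no ∂_2, so H_1 ≅ Z.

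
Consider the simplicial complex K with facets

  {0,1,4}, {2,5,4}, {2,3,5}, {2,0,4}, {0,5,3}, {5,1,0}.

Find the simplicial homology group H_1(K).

Order the vertices as 0 < 1 < 2 < 3 < 4 < 5. Listing each simplex with vertices in this order, K has dimension 2 with simplices:

  0-simplices (6): [0], [1], [2], [3], [4], [5]
  1-simplices (12): [0,1], [0,2], [0,3], [0,4], [0,5], [1,4], [1,5], [2,3], [2,4], [2,5], [3,5], [4,5]
  2-simplices (6): [0,1,4], [0,1,5], [0,2,4], [0,3,5], [2,3,5], [2,4,5]

giving chain groups C_0 ≅ Z^6, C_1 ≅ Z^12, C_2 ≅ Z^6.

Boundary ∂_1: C_1 → C_0 is given by ∂[p,q] = [q] − [p]. For instance
  ∂[2,3] = [3] − [2].
The resulting 6×12 matrix has rank 5, and its Smith normal form has invariant factors (1,1,1,1,1).

∂_2: C_2 → C_1 maps a triangle to the signed sum of its edges. For instance
  ∂[0,1,5] = [1,5] − [0,5] + [0,1],
  ∂[0,3,5] = [3,5] − [0,5] + [0,3].
This gives a 12×6 integer matrix of rank 6; reducing to Smith normal form yields diagonal entries (1,1,1,1,1,1).

Reading off H_k = ker ∂_k / im ∂_{k+1}:

  H_1: rank ker ∂_1 − rank ∂_2 = (12 − 5) − 6 = 1, and the invariant factors of ∂_2 are all 1, so H_1 = Z.

H_1 = Z.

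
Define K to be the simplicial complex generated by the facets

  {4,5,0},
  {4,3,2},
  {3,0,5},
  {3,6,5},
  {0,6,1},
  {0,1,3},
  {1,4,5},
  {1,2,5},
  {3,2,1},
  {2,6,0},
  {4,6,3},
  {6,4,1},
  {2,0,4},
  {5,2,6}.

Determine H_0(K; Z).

H_0 = Z.

We work with the vertex ordering 0 < 1 < 2 < 3 < 4 < 5 < 6. The simplices of K, each written with vertices in increasing order, are:

  0-simplices (7): [0], [1], [2], [3], [4], [5], [6]
  1-simplices (21): [0,1], [0,2], [0,3], [0,4], [0,5], [0,6], [1,2], [1,3], [1,4], [1,5], [1,6], [2,3], [2,4], [2,5], [2,6], [3,4], [3,5], [3,6], [4,5], [4,6], [5,6]
  2-simplices (14): [0,1,3], [0,1,6], [0,2,4], [0,2,6], [0,3,5], [0,4,5], [1,2,3], [1,2,5], [1,4,5], [1,4,6], [2,3,4], [2,5,6], [3,4,6], [3,5,6]

giving chain groups C_0 ≅ Z^7, C_1 ≅ Z^21, C_2 ≅ Z^14.

Boundary ∂_1: C_1 → C_0 sends each edge [p,q] (with p < q) to q − p. For instance
  ∂[0,5] = [5] − [0].
The resulting 7×21 matrix has rank 6, and its Smith normal form has invariant factors (1,1,1,1,1,1).

The boundary map ∂_2: C_2 → C_1 maps a triangle to the signed sum of its edges. For instance
  ∂[0,2,6] = [2,6] − [0,6] + [0,2],
  ∂[3,4,6] = [4,6] − [3,6] + [3,4].
This gives a 21×14 integer matrix of rank 13; reducing to Smith normal form yields diagonal entries (1,1,1,1,1,1,1,1,1,1,1,1,1).

Computing H_k = (kernel of ∂_k) / (image of ∂_{k+1}):

  H_0: rank C_0 − rank ∂_1 = 7 − 6 = 1, and the invariant factors of ∂_1 are all 1, so H_0 ≅ Z.

(K is a triangulation of the torus T^2.)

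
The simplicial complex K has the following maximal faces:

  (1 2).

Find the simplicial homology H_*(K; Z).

K has 2 vertices, 1 edge.
rank ∂_0 = 0, rank ∂_1 = 1 ⇒ b_0 = 2 − 0 − 1 = 1; all invariant factors of ∂_1 are 1 so no torsion. So H_0 ≅ Z.
rank ∂_1 = 1, rank ∂_2 = 0 ⇒ b_1 = 1 − 1 − 0 = 0. So H_1 ≅ 0.

H_0 ≅ Z,  H_1 = 0.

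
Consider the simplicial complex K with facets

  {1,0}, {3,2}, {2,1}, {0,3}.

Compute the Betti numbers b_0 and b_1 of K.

b_0 = 1, b_1 = 1.

Fix the vertex order 0 < 1 < 2 < 3 and write every simplex with vertices in increasing order. Then dim K = 1 and the simplices of K are:

  0-simplices (4): [0], [1], [2], [3]
  1-simplices (4): [0,1], [0,3], [1,2], [2,3]

Hence C_0 ≅ Z^4, C_1 ≅ Z^4.

Boundary ∂_1: C_1 → C_0 is given by ∂[p,q] = [q] − [p].
The resulting 4×4 matrix has rank 3, and its Smith normal form has invariant factors (1,1,1).

Computing H_k = (kernel of ∂_k) / (image of ∂_{k+1}):

  H_0: rank C_0 − rank ∂_1 = 4 − 3 = 1, and the invariant factors of ∂_1 are all 1, so H_0 = Z.
  H_1: rank ker ∂_1 − rank ∂_2 = (4 − 3) − 0 = 1, and there is no ∂_2, so H_1 = Z.

Hence the Betti numbers are b_0 = 1, b_1 = 1.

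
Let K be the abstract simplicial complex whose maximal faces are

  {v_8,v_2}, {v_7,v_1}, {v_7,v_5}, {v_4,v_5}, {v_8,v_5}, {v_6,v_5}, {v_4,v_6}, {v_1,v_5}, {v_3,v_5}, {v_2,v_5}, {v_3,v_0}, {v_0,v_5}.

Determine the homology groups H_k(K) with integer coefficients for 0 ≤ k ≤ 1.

Take the total order v_0 < v_1 < v_2 < v_3 < v_4 < v_5 < v_6 < v_7 < v_8 on the vertex set. Then K (dimension 1) consists of the simplices:

  0-simplices (9): [v_0], [v_1], [v_2], [v_3], [v_4], [v_5], [v_6], [v_7], [v_8]
  1-simplices (12): [v_0,v_3], [v_0,v_5], [v_1,v_5], [v_1,v_7], [v_2,v_5], [v_2,v_8], [v_3,v_5], [v_4,v_5], [v_4,v_6], [v_5,v_6], [v_5,v_7], [v_5,v_8]

Hence C_0 ≅ Z^9, C_1 ≅ Z^12.

∂_1: C_1 → C_0 sends each edge [p,q] (with p < q) to q − p. For instance
  ∂[v_5,v_6] = [v_6] − [v_5].
The 9×12 boundary matrix has rank 8 and Smith normal form diag(1,1,1,1,1,1,1,1).

Now H_k = ker ∂_k / im ∂_{k+1}, so:

  H_0: rank C_0 − rank ∂_1 = 9 − 8 = 1, and the invariant factors of ∂_1 are all 1, so H_0 = Z.
  H_1: rank ker ∂_1 − rank ∂_2 = (12 − 8) − 0 = 4, and there is no ∂_2, so H_1 = Z^4.

As a check, the Euler characteristic is 9 − 12 = -3, which agrees with 1 − 4 = -3.

H_0 = Z,  H_1 = Z^4.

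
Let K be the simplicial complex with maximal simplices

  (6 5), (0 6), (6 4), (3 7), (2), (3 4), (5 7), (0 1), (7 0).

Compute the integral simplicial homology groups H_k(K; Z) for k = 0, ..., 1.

H_0 = Z^2,  H_1 = Z^2.

Fix the vertex order 0 < 1 < 2 < 3 < 4 < 5 < 6 < 7 and write every simplex with vertices in increasing order. Then dim K = 1 and the simplices of K are:

  0-simplices (8): [0], [1], [2], [3], [4], [5], [6], [7]
  1-simplices (8): [0,1], [0,6], [0,7], [3,4], [3,7], [4,6], [5,6], [5,7]

Hence C_0 ≅ Z^8, C_1 ≅ Z^8.

∂_1: C_1 → C_0 sends each edge [p,q] (with p < q) to q − p. For instance
  ∂[0,1] = [1] − [0].
The 8×8 boundary matrix has rank 6 and Smith normal form diag(1,1,1,1,1,1).

Reading off H_k = ker ∂_k / im ∂_{k+1}:

  H_0: rank C_0 − rank ∂_1 = 8 − 6 = 2, and the invariant factors of ∂_1 are all 1, so H_0 ≅ Z^2.
  H_1: rank ker ∂_1 − rank ∂_2 = (8 − 6) − 0 = 2, and there is no ∂_2, so H_1 ≅ Z^2.

As a check, the Euler characteristic is 8 − 8 = 0, which agrees with 2 − 2 = 0.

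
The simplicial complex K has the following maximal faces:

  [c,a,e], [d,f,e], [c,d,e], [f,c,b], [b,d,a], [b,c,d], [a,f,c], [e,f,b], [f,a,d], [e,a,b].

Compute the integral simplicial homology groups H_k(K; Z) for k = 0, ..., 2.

H_0 = Z,  H_1 = Z/2,  H_2 = 0.

Take the total order a < b < c < d < e < f on the vertex set. Then K (dimension 2) consists of the simplices:

  0-simplices (6): a, b, c, d, e, f
  1-simplices (15): ab, ac, ad, ae, af, bc, bd, be, bf, cd, ce, cf, de, df, ef
  2-simplices (10): abd, abe, ace, acf, adf, bcd, bcf, bef, cde, def

Hence C_0 ≅ Z^6, C_1 ≅ Z^15, C_2 ≅ Z^10.

The boundary map ∂_1: C_1 → C_0 sends each edge [p,q] (with p < q) to q − p. For instance
  ∂ae = e − a.
The resulting 6×15 matrix has rank 5, and its Smith normal form has invariant factors (1,1,1,1,1).

The boundary map ∂_2: C_2 → C_1 acts by ∂[p,q,r] = [q,r] − [p,r] + [p,q]. For instance
  ∂adf = df − af + ad,
  ∂bcf = cf − bf + bc.
The resulting 15×10 matrix has rank 10, and its Smith normal form has invariant factors (1,1,1,1,1,1,1,1,1,2).

From H_k ≅ ker(∂_k) / im(∂_{k+1}) we obtain:

  H_0: rank C_0 − rank ∂_1 = 6 − 5 = 1, and the invariant factors of ∂_1 are all 1, so H_0 ≅ Z.
  H_1: rank ker ∂_1 − rank ∂_2 = (15 − 5) − 10 = 0, and ∂_2 has invariant factor 2 > 1, so H_1 ≅ Z/2.
  H_2: rank ker ∂_2 − rank ∂_3 = (10 − 10) − 0 = 0, and there is no ∂_3, so H_2 ≅ 0.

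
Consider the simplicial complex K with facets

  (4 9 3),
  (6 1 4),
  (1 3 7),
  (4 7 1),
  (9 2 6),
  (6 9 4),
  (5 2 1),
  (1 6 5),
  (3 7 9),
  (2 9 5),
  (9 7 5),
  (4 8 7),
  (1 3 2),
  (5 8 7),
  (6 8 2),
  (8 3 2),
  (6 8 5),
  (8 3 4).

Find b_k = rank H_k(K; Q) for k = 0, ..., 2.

b_0 = 1, b_1 = 1, b_2 = 0.

Order the vertices as 1 < 2 < 3 < 4 < 5 < 6 < 7 < 8 < 9. Listing each simplex with vertices in this order, K has dimension 2 with simplices:

  0-simplices (9): [1], [2], [3], [4], [5], [6], [7], [8], [9]
  1-simplices (27): (27 of them)
  2-simplices (18): [1,2,3], [1,2,5], [1,3,7], [1,4,6], [1,4,7], [1,5,6], [2,3,8], [2,5,9], [2,6,8], [2,6,9], [3,4,8], [3,4,9], [3,7,9], [4,6,9], [4,7,8], [5,6,8], [5,7,8], [5,7,9]

so the chain groups are C_0 ≅ Z^9, C_1 ≅ Z^27, C_2 ≅ Z^18.

The boundary map ∂_1: C_1 → C_0 sends each edge [p,q] (with p < q) to q − p. For instance
  ∂[1,4] = [4] − [1].
As a 9×27 matrix over Z this has rank 8, with invariant factors (1,1,1,1,1,1,1,1).

∂_2: C_2 → C_1 acts by ∂[p,q,r] = [q,r] − [p,r] + [p,q]. For instance
  ∂[2,3,8] = [3,8] − [2,8] + [2,3],
  ∂[1,2,5] = [2,5] − [1,5] + [1,2].
The resulting 27×18 matrix has rank 18, and its Smith normal form has invariant factors (1,1,1,1,1,1,1,1,1,1,1,1,1,1,1,1,1,2).

Now H_k = ker ∂_k / im ∂_{k+1}, so:

  H_0: rank C_0 − rank ∂_1 = 9 − 8 = 1, and the invariant factors of ∂_1 are all 1, so H_0 ≅ Z.
  H_1: rank ker ∂_1 − rank ∂_2 = (27 − 8) − 18 = 1, and ∂_2 has invariant factor 2 > 1, so H_1 ≅ Z ⊕ Z/2.
  H_2: rank ker ∂_2 − rank ∂_3 = (18 − 18) − 0 = 0, and there is no ∂_3, so H_2 ≅ 0.

(K is a triangulation of the Klein bottle.)

Hence the Betti numbers are b_0 = 1, b_1 = 1, b_2 = 0.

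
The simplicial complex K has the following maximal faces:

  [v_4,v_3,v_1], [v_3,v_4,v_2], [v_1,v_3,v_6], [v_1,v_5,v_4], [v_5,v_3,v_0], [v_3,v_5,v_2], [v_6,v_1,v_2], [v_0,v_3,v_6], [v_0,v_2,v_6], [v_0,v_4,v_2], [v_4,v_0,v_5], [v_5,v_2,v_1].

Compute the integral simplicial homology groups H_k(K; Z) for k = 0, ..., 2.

H_0 ≅ Z,  H_1 ≅ Z/2,  H_2 = 0.

Take the total order v_0 < v_1 < v_2 < v_3 < v_4 < v_5 < v_6 on the vertex set. Then K (dimension 2) consists of the simplices:

  0-simplices (7): [v_0], [v_1], [v_2], [v_3], [v_4], [v_5], [v_6]
  1-simplices (18): (18 of them)
  2-simplices (12): (12 of them)

giving chain groups C_0 ≅ Z^7, C_1 ≅ Z^18, C_2 ≅ Z^12.

The boundary map ∂_1: C_1 → C_0 maps an edge to its endpoints' difference, ∂[p,q] = q − p.
As a 7×18 matrix over Z this has rank 6, with invariant factors (1,1,1,1,1,1).

Boundary ∂_2: C_2 → C_1 sends each 2-simplex [p,q,r] to [q,r] − [p,r] + [p,q]. For instance
  ∂[v_1,v_2,v_6] = [v_2,v_6] − [v_1,v_6] + [v_1,v_2],
  ∂[v_1,v_3,v_6] = [v_3,v_6] − [v_1,v_6] + [v_1,v_3].
The resulting 18×12 matrix has rank 12, and its Smith normal form has invariant factors (1,1,1,1,1,1,1,1,1,1,1,2).

Now H_k = ker ∂_k / im ∂_{k+1}, so:

  H_0: rank C_0 − rank ∂_1 = 7 − 6 = 1, and the invariant factors of ∂_1 are all 1, so H_0 ≅ Z.
  H_1: rank ker ∂_1 − rank ∂_2 = (18 − 6) − 12 = 0, and ∂_2 has invariant factor 2 > 1, so H_1 ≅ Z/2.
  H_2: rank ker ∂_2 − rank ∂_3 = (12 − 12) − 0 = 0, and there is no ∂_3, so H_2 ≅ 0.

(K is a triangulation of the real projective plane RP^2.)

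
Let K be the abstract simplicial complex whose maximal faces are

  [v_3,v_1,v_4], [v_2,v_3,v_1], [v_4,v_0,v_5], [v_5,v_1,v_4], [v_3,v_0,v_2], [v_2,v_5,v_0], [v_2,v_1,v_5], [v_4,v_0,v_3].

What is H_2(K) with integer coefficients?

Fix the vertex order v_0 < v_1 < v_2 < v_3 < v_4 < v_5 and write every simplex with vertices in increasing order. Then dim K = 2 and the simplices of K are:

  0-simplices (6): [v_0], [v_1], [v_2], [v_3], [v_4], [v_5]
  1-simplices (12): [v_0,v_2], [v_0,v_3], [v_0,v_4], [v_0,v_5], [v_1,v_2], [v_1,v_3], [v_1,v_4], [v_1,v_5], [v_2,v_3], [v_2,v_5], [v_3,v_4], [v_4,v_5]
  2-simplices (8): [v_0,v_2,v_3], [v_0,v_2,v_5], [v_0,v_3,v_4], [v_0,v_4,v_5], [v_1,v_2,v_3], [v_1,v_2,v_5], [v_1,v_3,v_4], [v_1,v_4,v_5]

Hence C_0 ≅ Z^6, C_1 ≅ Z^12, C_2 ≅ Z^8.

The boundary map ∂_1: C_1 → C_0 maps an edge to its endpoints' difference, ∂[p,q] = q − p. For instance
  ∂[v_2,v_5] = [v_5] − [v_2].
The 6×12 boundary matrix has rank 5 and Smith normal form diag(1,1,1,1,1).

Boundary ∂_2: C_2 → C_1 acts by ∂[p,q,r] = [q,r] − [p,r] + [p,q]. For instance
  ∂[v_1,v_3,v_4] = [v_3,v_4] − [v_1,v_4] + [v_1,v_3],
  ∂[v_0,v_2,v_5] = [v_2,v_5] − [v_0,v_5] + [v_0,v_2].
As a 12×8 matrix over Z this has rank 7, with invariant factors (1,1,1,1,1,1,1).

Reading off H_k = ker ∂_k / im ∂_{k+1}:

  H_2: rank ker ∂_2 − rank ∂_3 = (8 − 7) − 0 = 1, and there is no ∂_3, so H_2 ≅ Z.

H_2 ≅ Z.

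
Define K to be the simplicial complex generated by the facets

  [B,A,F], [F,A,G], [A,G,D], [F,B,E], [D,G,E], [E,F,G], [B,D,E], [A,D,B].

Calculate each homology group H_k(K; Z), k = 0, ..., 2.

Order the vertices as A < B < D < E < F < G. Listing each simplex with vertices in this order, K has dimension 2 with simplices:

  0-simplices (6): A, B, D, E, F, G
  1-simplices (12): AB, AD, AF, AG, BD, BE, BF, DE, DG, EF, EG, FG
  2-simplices (8): ABD, ABF, ADG, AFG, BDE, BEF, DEG, EFG

Hence C_0 ≅ Z^6, C_1 ≅ Z^12, C_2 ≅ Z^8.

∂_1: C_1 → C_0 maps an edge to its endpoints' difference, ∂[p,q] = q − p. For instance
  ∂FG = G − F.
This gives a 6×12 integer matrix of rank 5; reducing to Smith normal form yields diagonal entries (1,1,1,1,1).

Boundary ∂_2: C_2 → C_1 sends each 2-simplex [p,q,r] to [q,r] − [p,r] + [p,q]. For instance
  ∂DEG = EG − DG + DE,
  ∂BDE = DE − BE + BD.
The resulting 12×8 matrix has rank 7, and its Smith normal form has invariant factors (1,1,1,1,1,1,1).

Computing H_k = (kernel of ∂_k) / (image of ∂_{k+1}):

  H_0: rank C_0 − rank ∂_1 = 6 − 5 = 1, and the invariant factors of ∂_1 are all 1, so H_0 ≅ Z.
  H_1: rank ker ∂_1 − rank ∂_2 = (12 − 5) − 7 = 0, and the invariant factors of ∂_2 are all 1, so H_1 ≅ 0.
  H_2: rank ker ∂_2 − rank ∂_3 = (8 − 7) − 0 = 1, and there is no ∂_3, so H_2 ≅ Z.

As a check, the Euler characteristic is 6 − 12 + 8 = 2, which agrees with 1 − 0 + 1 = 2.
(K is a triangulation of the 2-sphere S^2.)

H_0 = Z,  H_1 = 0,  H_2 = Z.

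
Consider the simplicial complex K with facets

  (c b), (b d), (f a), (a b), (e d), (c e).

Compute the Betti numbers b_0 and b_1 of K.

b_0 = 1, b_1 = 1.

Order the vertices as a < b < c < d < e < f. Listing each simplex with vertices in this order, K has dimension 1 with simplices:

  0-simplices (6): a, b, c, d, e, f
  1-simplices (6): ab, af, bc, bd, ce, de

giving chain groups C_0 ≅ Z^6, C_1 ≅ Z^6.

∂_1: C_1 → C_0 is given by ∂[p,q] = [q] − [p].
The 6×6 boundary matrix has rank 5 and Smith normal form diag(1,1,1,1,1).

From H_k ≅ ker(∂_k) / im(∂_{k+1}) we obtain:

  H_0: rank C_0 − rank ∂_1 = 6 − 5 = 1, and the invariant factors of ∂_1 are all 1, so H_0 ≅ Z.
  H_1: rank ker ∂_1 − rank ∂_2 = (6 − 5) − 0 = 1, and there is no ∂_2, so H_1 ≅ Z.

Hence the Betti numbers are b_0 = 1, b_1 = 1.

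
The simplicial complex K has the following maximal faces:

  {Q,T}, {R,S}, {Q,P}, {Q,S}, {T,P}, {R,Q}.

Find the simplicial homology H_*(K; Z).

We work with the vertex ordering P < Q < R < S < T. The simplices of K, each written with vertices in increasing order, are:

  0-simplices (5): P, Q, R, S, T
  1-simplices (6): PQ, PT, QR, QS, QT, RS

Hence C_0 ≅ Z^5, C_1 ≅ Z^6.

Boundary ∂_1: C_1 → C_0 sends each edge [p,q] (with p < q) to q − p. For instance
  ∂RS = S − R.
The 5×6 boundary matrix has rank 4 and Smith normal form diag(1,1,1,1).

Now H_k = ker ∂_k / im ∂_{k+1}, so:

  H_0: rank C_0 − rank ∂_1 = 5 − 4 = 1, and the invariant factors of ∂_1 are all 1, so H_0 ≅ Z.
  H_1: rank ker ∂_1 − rank ∂_2 = (6 − 4) − 0 = 2, and there is no ∂_2, so H_1 ≅ Z^2.

(K is a triangulation of a wedge of 2 circles.)

H_0 = Z,  H_1 = Z^2.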